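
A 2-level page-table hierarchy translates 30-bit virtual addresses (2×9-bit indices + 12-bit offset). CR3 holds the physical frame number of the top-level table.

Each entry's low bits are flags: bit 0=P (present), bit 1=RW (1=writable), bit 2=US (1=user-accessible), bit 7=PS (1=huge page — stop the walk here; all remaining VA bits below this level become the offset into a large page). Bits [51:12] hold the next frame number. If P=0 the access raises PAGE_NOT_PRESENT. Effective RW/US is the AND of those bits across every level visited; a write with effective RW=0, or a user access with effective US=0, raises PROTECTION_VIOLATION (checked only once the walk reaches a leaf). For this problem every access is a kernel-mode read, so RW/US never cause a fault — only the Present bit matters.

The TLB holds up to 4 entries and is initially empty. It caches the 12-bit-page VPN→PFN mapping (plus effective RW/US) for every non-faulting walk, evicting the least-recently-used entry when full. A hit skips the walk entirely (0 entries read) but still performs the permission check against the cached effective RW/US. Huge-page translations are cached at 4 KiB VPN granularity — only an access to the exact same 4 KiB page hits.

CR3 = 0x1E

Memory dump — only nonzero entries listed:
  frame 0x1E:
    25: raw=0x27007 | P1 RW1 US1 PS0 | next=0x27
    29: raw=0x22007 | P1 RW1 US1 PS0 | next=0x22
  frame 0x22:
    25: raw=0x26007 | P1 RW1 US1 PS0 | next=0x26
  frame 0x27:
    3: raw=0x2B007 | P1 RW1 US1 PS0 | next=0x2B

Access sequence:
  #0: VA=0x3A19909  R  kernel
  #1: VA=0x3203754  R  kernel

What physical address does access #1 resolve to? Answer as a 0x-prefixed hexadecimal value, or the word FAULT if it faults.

Per-access translation:
#0 VA=0x3A19909 (r,kernel):
  L0: frame=0x1E idx=29 entry=0x22007 [P=1 RW=1 US=1 PS=0]
  L1: frame=0x22 idx=25 entry=0x26007 [P=1 RW=1 US=1 PS=0]
  ✓ 0x26909  — 2 lookups
#1 VA=0x3203754 (r,kernel):
  L0: frame=0x1E idx=25 entry=0x27007 [P=1 RW=1 US=1 PS=0]
  L1: frame=0x27 idx=3 entry=0x2B007 [P=1 RW=1 US=1 PS=0]
  ✓ 0x2B754  — 2 lookups

Access #1 PA: 0x2B754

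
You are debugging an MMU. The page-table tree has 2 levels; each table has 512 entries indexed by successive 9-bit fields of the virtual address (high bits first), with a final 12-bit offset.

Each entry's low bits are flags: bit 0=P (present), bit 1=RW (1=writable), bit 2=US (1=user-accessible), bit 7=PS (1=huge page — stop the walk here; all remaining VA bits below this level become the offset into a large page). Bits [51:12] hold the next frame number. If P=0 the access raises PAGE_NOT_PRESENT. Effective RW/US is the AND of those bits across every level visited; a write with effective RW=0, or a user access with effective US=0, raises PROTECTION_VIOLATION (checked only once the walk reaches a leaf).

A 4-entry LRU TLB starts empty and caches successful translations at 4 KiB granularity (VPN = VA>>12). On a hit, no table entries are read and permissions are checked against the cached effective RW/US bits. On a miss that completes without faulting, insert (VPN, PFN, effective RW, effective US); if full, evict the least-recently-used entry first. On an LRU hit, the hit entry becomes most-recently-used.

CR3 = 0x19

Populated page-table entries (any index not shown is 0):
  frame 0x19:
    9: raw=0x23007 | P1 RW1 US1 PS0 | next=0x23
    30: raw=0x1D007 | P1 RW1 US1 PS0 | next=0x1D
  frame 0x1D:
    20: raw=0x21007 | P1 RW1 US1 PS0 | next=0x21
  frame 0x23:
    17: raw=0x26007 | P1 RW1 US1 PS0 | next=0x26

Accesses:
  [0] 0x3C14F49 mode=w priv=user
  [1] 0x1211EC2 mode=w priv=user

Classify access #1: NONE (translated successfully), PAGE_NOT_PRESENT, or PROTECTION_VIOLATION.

Walk each access:
#0 VA=0x3C14F49 (w,user):
  L0 @0x19[30] → 0x1D007  P=1,RW=1,US=1,PS=0
  L1 @0x1D[20] → 0x21007  P=1,RW=1,US=1,PS=0
  ✓ 0x21F49  — 2 lookups
#1 VA=0x1211EC2 (w,user):
  L0 @0x19[9] → 0x23007  P=1,RW=1,US=1,PS=0
  L1 @0x23[17] → 0x26007  P=1,RW=1,US=1,PS=0
  ✓ 0x26EC2  — 2 lookups

Access #1 fault: NONE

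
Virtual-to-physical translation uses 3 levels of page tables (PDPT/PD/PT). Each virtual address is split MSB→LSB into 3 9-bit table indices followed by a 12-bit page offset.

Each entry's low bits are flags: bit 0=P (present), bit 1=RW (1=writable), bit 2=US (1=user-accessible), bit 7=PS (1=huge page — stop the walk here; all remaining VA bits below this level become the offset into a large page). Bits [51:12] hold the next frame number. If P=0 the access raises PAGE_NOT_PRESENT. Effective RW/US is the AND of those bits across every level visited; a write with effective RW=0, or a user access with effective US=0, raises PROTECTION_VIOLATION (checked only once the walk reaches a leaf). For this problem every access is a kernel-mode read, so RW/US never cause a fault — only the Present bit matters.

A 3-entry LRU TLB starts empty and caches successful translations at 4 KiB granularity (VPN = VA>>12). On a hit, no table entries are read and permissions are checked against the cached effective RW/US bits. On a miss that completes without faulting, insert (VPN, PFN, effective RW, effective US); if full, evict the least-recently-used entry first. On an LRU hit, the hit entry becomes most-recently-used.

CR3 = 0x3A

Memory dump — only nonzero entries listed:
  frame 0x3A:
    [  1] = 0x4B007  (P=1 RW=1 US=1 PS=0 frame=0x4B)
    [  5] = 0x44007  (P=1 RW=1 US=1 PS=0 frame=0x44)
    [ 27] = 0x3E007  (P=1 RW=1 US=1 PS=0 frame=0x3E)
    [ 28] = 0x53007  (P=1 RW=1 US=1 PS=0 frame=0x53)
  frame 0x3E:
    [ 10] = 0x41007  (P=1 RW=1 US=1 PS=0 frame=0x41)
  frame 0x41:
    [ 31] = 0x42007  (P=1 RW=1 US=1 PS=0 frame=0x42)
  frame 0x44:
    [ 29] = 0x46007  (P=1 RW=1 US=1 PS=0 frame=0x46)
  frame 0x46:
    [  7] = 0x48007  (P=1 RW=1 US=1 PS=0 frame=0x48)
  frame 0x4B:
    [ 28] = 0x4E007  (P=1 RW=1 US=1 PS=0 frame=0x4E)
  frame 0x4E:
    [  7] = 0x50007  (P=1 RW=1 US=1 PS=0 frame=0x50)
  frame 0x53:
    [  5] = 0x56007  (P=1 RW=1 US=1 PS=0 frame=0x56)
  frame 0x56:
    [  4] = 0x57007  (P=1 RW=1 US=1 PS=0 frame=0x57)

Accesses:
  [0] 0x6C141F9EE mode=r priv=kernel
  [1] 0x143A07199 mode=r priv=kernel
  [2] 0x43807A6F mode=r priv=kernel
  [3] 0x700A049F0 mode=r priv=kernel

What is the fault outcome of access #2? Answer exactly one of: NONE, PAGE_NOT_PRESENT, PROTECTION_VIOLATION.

Per-access translation:
#0 VA=0x6C141F9EE (r,kernel):
  lvl0: tbl 0x3A, slot 27 ⇒ 0x3E007 (P1/RW1/US1/PS0)
  lvl1: tbl 0x3E, slot 10 ⇒ 0x41007 (P1/RW1/US1/PS0)
  lvl2: tbl 0x41, slot 31 ⇒ 0x42007 (P1/RW1/US1/PS0)
  → PA=0x429EE  (3 entries read)
#1 VA=0x143A07199 (r,kernel):
  lvl0: tbl 0x3A, slot 5 ⇒ 0x44007 (P1/RW1/US1/PS0)
  lvl1: tbl 0x44, slot 29 ⇒ 0x46007 (P1/RW1/US1/PS0)
  lvl2: tbl 0x46, slot 7 ⇒ 0x48007 (P1/RW1/US1/PS0)
  → PA=0x48199  (3 entries read)
#2 VA=0x43807A6F (r,kernel):
  lvl0: tbl 0x3A, slot 1 ⇒ 0x4B007 (P1/RW1/US1/PS0)
  lvl1: tbl 0x4B, slot 28 ⇒ 0x4E007 (P1/RW1/US1/PS0)
  lvl2: tbl 0x4E, slot 7 ⇒ 0x50007 (P1/RW1/US1/PS0)
  → PA=0x50A6F  (3 entries read)
#3 VA=0x700A049F0 (r,kernel):
  lvl0: tbl 0x3A, slot 28 ⇒ 0x53007 (P1/RW1/US1/PS0)
  lvl1: tbl 0x53, slot 5 ⇒ 0x56007 (P1/RW1/US1/PS0)
  lvl2: tbl 0x56, slot 4 ⇒ 0x57007 (P1/RW1/US1/PS0)
  → PA=0x579F0  (3 entries read)

Access #2 fault: NONE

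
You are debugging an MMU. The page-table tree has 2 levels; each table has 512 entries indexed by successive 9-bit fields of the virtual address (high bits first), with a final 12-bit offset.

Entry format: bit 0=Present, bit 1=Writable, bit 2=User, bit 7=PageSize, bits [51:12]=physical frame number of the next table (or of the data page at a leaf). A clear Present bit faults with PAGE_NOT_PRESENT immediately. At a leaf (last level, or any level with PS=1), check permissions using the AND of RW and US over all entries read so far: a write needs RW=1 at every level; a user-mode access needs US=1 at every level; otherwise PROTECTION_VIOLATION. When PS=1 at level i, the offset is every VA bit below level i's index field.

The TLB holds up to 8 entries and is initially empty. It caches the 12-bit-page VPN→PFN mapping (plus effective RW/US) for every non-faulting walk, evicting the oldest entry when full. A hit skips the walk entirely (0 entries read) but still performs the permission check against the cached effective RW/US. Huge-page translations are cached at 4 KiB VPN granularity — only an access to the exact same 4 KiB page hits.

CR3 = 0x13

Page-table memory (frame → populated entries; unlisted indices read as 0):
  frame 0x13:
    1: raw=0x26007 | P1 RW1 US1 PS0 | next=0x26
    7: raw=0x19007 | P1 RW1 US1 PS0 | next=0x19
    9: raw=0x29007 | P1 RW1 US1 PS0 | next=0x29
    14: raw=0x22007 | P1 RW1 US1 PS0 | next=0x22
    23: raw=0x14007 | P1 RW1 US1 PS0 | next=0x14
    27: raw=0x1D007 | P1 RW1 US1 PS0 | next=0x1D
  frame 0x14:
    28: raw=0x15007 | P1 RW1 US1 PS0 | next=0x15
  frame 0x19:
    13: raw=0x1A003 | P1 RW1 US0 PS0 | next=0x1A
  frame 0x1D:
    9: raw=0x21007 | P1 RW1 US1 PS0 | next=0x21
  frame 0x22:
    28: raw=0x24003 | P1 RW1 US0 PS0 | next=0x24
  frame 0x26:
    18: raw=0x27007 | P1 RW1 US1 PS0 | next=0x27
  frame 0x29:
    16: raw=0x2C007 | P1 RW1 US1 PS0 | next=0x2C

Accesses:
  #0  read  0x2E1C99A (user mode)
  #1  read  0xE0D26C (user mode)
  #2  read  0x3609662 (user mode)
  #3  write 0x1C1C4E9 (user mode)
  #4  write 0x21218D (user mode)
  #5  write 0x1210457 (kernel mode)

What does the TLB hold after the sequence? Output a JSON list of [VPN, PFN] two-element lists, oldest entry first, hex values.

Per-access translation:
#0 VA=0x2E1C99A (r,user):
  L0: frame=0x13 idx=23 entry=0x14007 [P=1 RW=1 US=1 PS=0]
  L1: frame=0x14 idx=28 entry=0x15007 [P=1 RW=1 US=1 PS=0]
  ⇒ phys 0x1599A  [2 reads]
#1 VA=0xE0D26C (r,user):
  L0: frame=0x13 idx=7 entry=0x19007 [P=1 RW=1 US=1 PS=0]
  L1: frame=0x19 idx=13 entry=0x1A003 [P=1 RW=1 US=0 PS=0]
  ⇒ fault: PROTECTION_VIOLATION  — 2 lookups
#2 VA=0x3609662 (r,user):
  L0: frame=0x13 idx=27 entry=0x1D007 [P=1 RW=1 US=1 PS=0]
  L1: frame=0x1D idx=9 entry=0x21007 [P=1 RW=1 US=1 PS=0]
  ⇒ phys 0x21662  [2 reads]
#3 VA=0x1C1C4E9 (w,user):
  L0: frame=0x13 idx=14 entry=0x22007 [P=1 RW=1 US=1 PS=0]
  L1: frame=0x22 idx=28 entry=0x24003 [P=1 RW=1 US=0 PS=0]
  ⇒ fault: PROTECTION_VIOLATION  — 2 lookups
#4 VA=0x21218D (w,user):
  L0: frame=0x13 idx=1 entry=0x26007 [P=1 RW=1 US=1 PS=0]
  L1: frame=0x26 idx=18 entry=0x27007 [P=1 RW=1 US=1 PS=0]
  ⇒ phys 0x2718D  [2 reads]
#5 VA=0x1210457 (w,kernel):
  L0: frame=0x13 idx=9 entry=0x29007 [P=1 RW=1 US=1 PS=0]
  L1: frame=0x29 idx=16 entry=0x2C007 [P=1 RW=1 US=1 PS=0]
  ⇒ phys 0x2C457  [2 reads]

TLB: [["0x2E1C", "0x15"], ["0x3609", "0x21"], ["0x212", "0x27"], ["0x1210", "0x2C"]]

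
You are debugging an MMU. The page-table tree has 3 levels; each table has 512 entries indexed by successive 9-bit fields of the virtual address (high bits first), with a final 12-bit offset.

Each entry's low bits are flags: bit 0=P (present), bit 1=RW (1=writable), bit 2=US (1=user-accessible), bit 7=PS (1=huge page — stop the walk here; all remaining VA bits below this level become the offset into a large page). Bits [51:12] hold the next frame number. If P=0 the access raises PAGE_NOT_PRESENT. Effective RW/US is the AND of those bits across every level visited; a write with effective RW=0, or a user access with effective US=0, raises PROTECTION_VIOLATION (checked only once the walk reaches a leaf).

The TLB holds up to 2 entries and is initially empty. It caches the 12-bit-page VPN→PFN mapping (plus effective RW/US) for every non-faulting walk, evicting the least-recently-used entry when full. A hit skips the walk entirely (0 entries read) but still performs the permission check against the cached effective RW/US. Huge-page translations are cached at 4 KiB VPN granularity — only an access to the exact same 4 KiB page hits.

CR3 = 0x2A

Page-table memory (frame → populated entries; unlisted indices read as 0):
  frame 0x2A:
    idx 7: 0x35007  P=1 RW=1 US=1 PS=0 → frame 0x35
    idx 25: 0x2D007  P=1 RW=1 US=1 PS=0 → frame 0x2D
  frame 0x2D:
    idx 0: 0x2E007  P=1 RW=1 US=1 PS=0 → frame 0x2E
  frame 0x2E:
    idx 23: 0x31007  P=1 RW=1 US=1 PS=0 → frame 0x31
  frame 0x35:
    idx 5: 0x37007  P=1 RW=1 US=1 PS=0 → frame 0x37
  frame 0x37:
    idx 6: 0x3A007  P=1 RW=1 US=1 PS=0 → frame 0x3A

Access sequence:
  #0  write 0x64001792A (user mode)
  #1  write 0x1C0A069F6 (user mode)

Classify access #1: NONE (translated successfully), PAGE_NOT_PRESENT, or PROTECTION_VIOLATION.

Per-access translation:
#0 VA=0x64001792A (w,user):
  lvl0: tbl 0x2A, slot 25 ⇒ 0x2D007 (P1/RW1/US1/PS0)
  lvl1: tbl 0x2D, slot 0 ⇒ 0x2E007 (P1/RW1/US1/PS0)
  lvl2: tbl 0x2E, slot 23 ⇒ 0x31007 (P1/RW1/US1/PS0)
  ⇒ phys 0x3192A  [3 reads]
#1 VA=0x1C0A069F6 (w,user):
  lvl0: tbl 0x2A, slot 7 ⇒ 0x35007 (P1/RW1/US1/PS0)
  lvl1: tbl 0x35, slot 5 ⇒ 0x37007 (P1/RW1/US1/PS0)
  lvl2: tbl 0x37, slot 6 ⇒ 0x3A007 (P1/RW1/US1/PS0)
  ⇒ phys 0x3A9F6  [3 reads]

Access #1 fault: NONE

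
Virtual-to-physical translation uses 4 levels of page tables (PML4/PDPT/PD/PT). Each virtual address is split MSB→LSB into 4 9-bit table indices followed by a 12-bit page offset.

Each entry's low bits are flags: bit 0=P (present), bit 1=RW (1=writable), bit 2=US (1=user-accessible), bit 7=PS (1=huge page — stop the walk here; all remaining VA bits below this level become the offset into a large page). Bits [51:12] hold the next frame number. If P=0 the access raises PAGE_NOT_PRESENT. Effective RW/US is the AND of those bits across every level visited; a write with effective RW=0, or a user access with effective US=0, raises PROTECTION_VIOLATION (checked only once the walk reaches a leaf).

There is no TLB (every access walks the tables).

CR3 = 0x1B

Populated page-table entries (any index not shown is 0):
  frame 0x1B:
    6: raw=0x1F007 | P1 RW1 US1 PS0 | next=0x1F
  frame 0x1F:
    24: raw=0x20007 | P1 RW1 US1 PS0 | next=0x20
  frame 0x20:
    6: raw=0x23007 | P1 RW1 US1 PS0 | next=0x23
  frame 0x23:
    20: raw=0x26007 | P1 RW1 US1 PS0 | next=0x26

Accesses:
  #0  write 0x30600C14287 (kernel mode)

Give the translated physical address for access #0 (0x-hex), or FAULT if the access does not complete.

Walk each access:
#0 VA=0x30600C14287 (w,kernel):
  L0: frame=0x1B idx=6 entry=0x1F007 [P=1 RW=1 US=1 PS=0]
  L1: frame=0x1F idx=24 entry=0x20007 [P=1 RW=1 US=1 PS=0]
  L2: frame=0x20 idx=6 entry=0x23007 [P=1 RW=1 US=1 PS=0]
  L3: frame=0x23 idx=20 entry=0x26007 [P=1 RW=1 US=1 PS=0]
  → PA=0x26287  (4 entries read)

Access #0 PA: 0x26287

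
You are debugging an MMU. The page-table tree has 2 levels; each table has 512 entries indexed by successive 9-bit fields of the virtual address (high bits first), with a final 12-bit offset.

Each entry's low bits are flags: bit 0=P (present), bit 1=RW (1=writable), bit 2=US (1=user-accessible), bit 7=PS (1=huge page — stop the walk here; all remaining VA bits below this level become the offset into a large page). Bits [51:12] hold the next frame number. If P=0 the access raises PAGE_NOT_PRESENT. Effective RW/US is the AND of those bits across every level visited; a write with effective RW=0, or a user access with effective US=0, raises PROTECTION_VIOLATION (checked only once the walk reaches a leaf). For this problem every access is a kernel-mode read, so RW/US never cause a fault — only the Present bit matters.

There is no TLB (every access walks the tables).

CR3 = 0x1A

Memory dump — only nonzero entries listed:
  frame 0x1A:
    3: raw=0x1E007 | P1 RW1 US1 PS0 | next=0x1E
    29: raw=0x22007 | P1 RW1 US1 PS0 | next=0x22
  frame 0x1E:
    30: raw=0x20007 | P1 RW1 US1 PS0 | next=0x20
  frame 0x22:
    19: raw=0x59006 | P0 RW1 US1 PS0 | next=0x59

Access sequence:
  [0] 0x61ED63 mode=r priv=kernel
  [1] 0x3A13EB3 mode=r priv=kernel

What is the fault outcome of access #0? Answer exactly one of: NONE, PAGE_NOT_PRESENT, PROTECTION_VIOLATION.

Per-access translation:
#0 VA=0x61ED63 (r,kernel):
  [0] read 0x1A idx=3: raw=0x1E007 flags P=1 W=1 U=1 S=0
  [1] read 0x1E idx=30: raw=0x20007 flags P=1 W=1 U=1 S=0
  → PA=0x20D63  (2 entries read)
#1 VA=0x3A13EB3 (r,kernel):
  [0] read 0x1A idx=29: raw=0x22007 flags P=1 W=1 U=1 S=0
  [1] read 0x22 idx=19: raw=0x59006 flags P=0 W=1 U=1 S=0
  ✗ PAGE_NOT_PRESENT  [2 reads]

Access #0 fault: NONE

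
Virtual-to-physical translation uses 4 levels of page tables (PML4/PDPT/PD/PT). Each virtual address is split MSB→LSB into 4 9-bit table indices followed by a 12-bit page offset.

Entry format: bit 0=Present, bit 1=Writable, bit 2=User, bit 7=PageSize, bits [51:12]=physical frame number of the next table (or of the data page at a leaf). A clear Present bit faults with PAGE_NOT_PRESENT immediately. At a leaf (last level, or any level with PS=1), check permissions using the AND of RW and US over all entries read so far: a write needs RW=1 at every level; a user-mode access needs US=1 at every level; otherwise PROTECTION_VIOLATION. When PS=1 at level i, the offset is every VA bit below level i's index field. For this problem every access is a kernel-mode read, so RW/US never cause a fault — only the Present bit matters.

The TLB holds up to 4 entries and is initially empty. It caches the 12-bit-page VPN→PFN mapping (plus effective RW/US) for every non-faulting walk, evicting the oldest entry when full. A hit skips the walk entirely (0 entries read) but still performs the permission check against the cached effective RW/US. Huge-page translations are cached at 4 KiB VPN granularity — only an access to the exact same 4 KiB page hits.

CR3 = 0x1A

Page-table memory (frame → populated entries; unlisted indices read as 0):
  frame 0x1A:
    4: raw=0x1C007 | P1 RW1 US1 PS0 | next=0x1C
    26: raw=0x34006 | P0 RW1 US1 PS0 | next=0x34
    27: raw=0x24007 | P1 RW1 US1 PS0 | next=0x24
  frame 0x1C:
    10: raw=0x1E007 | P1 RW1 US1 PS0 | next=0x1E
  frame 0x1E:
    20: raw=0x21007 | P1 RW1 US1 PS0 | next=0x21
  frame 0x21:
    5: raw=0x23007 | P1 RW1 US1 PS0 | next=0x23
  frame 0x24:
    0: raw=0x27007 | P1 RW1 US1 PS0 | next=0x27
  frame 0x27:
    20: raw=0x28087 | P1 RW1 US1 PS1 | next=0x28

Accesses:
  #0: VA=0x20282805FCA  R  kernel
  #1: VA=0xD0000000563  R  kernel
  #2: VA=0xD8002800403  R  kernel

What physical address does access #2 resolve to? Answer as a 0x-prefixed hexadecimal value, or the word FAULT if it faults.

Per-access translation:
#0 VA=0x20282805FCA (r,kernel):
  lvl0: tbl 0x1A, slot 4 ⇒ 0x1C007 (P1/RW1/US1/PS0)
  lvl1: tbl 0x1C, slot 10 ⇒ 0x1E007 (P1/RW1/US1/PS0)
  lvl2: tbl 0x1E, slot 20 ⇒ 0x21007 (P1/RW1/US1/PS0)
  lvl3: tbl 0x21, slot 5 ⇒ 0x23007 (P1/RW1/US1/PS0)
  ✓ 0x23FCA  — 4 lookups
#1 VA=0xD0000000563 (r,kernel):
  lvl0: tbl 0x1A, slot 26 ⇒ 0x34006 (P0/RW1/US1/PS0)
  → PAGE_NOT_PRESENT  (1 entries read)
#2 VA=0xD8002800403 (r,kernel):
  lvl0: tbl 0x1A, slot 27 ⇒ 0x24007 (P1/RW1/US1/PS0)
  lvl1: tbl 0x24, slot 0 ⇒ 0x27007 (P1/RW1/US1/PS0)
  lvl2: tbl 0x27, slot 20 ⇒ 0x28087 (P1/RW1/US1/PS1)
  ✓ 0x28403 (huge @L2)  — 3 lookups

Access #2 PA: 0x28403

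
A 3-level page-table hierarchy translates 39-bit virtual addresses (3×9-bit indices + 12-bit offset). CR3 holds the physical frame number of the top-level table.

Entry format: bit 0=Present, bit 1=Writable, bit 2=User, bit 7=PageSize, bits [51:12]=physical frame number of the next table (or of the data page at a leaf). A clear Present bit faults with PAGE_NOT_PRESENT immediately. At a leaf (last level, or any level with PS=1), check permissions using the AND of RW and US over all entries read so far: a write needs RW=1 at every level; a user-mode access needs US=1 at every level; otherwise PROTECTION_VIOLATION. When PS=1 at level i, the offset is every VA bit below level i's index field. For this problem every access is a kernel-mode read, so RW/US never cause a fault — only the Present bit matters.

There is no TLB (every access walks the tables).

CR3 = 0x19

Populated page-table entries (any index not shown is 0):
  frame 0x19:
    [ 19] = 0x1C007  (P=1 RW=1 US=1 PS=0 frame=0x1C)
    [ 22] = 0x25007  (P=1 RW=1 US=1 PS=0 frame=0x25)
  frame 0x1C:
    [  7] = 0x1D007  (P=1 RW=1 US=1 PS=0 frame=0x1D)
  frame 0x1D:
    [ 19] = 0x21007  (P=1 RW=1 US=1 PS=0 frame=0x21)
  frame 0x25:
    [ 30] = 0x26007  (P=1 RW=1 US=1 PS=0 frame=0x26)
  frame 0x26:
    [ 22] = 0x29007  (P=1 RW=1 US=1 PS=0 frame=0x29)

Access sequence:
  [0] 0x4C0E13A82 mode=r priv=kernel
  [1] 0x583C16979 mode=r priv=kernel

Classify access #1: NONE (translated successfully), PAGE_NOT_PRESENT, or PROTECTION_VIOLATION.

Walk each access:
#0 VA=0x4C0E13A82 (r,kernel):
  L0: frame=0x19 idx=19 entry=0x1C007 [P=1 RW=1 US=1 PS=0]
  L1: frame=0x1C idx=7 entry=0x1D007 [P=1 RW=1 US=1 PS=0]
  L2: frame=0x1D idx=19 entry=0x21007 [P=1 RW=1 US=1 PS=0]
  ⇒ phys 0x21A82  [3 reads]
#1 VA=0x583C16979 (r,kernel):
  L0: frame=0x19 idx=22 entry=0x25007 [P=1 RW=1 US=1 PS=0]
  L1: frame=0x25 idx=30 entry=0x26007 [P=1 RW=1 US=1 PS=0]
  L2: frame=0x26 idx=22 entry=0x29007 [P=1 RW=1 US=1 PS=0]
  ⇒ phys 0x29979  [3 reads]

Access #1 fault: NONE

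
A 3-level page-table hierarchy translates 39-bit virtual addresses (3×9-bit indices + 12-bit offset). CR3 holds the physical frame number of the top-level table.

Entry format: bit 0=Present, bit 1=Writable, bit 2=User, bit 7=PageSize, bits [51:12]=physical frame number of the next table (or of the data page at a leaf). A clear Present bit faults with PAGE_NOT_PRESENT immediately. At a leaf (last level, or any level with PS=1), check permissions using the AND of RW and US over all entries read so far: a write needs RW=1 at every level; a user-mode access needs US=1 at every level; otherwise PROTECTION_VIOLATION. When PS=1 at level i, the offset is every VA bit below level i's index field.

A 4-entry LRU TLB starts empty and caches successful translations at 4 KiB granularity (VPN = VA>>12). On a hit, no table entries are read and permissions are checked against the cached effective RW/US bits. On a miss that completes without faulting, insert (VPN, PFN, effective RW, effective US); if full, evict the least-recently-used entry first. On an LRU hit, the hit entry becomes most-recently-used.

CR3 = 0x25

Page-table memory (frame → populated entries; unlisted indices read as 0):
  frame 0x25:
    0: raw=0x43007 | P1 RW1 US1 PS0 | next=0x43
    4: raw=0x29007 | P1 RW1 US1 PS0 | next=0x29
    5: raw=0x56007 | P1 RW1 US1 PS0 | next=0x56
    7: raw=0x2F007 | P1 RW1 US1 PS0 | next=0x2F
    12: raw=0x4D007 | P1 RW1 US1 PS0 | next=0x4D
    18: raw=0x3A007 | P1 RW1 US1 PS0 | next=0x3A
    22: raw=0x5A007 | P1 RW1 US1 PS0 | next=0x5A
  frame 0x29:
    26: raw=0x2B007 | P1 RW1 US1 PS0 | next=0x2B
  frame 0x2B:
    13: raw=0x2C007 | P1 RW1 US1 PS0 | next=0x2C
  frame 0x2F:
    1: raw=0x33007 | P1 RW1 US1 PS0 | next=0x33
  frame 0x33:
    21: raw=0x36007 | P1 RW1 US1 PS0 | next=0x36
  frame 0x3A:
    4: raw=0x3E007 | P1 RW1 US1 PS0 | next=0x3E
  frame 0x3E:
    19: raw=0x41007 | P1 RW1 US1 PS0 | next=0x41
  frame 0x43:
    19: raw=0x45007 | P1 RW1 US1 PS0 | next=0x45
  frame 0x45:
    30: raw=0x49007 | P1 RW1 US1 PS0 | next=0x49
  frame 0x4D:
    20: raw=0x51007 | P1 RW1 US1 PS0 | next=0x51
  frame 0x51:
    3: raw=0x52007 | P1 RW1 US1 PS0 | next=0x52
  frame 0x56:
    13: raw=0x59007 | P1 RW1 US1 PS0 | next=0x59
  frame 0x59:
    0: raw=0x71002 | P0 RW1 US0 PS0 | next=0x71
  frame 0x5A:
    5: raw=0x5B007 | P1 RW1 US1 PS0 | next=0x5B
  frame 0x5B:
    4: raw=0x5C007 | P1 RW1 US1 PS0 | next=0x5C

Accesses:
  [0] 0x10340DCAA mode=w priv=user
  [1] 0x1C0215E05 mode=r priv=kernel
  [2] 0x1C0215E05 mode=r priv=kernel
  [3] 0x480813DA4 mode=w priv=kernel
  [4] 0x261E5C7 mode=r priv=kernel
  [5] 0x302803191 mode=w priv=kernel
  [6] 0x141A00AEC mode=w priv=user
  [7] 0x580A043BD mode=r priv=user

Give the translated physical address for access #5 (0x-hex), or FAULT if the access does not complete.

Trace:
#0 VA=0x10340DCAA (w,user):
  lvl0: tbl 0x25, slot 4 ⇒ 0x29007 (P1/RW1/US1/PS0)
  lvl1: tbl 0x29, slot 26 ⇒ 0x2B007 (P1/RW1/US1/PS0)
  lvl2: tbl 0x2B, slot 13 ⇒ 0x2C007 (P1/RW1/US1/PS0)
  → PA=0x2CCAA  (3 entries read)
#1 VA=0x1C0215E05 (r,kernel):
  lvl0: tbl 0x25, slot 7 ⇒ 0x2F007 (P1/RW1/US1/PS0)
  lvl1: tbl 0x2F, slot 1 ⇒ 0x33007 (P1/RW1/US1/PS0)
  lvl2: tbl 0x33, slot 21 ⇒ 0x36007 (P1/RW1/US1/PS0)
  → PA=0x36E05  (3 entries read)
#2 VA=0x1C0215E05 (r,kernel):
  TLB hit vpn=0x1C0215 → PA=0x36E05
#3 VA=0x480813DA4 (w,kernel):
  lvl0: tbl 0x25, slot 18 ⇒ 0x3A007 (P1/RW1/US1/PS0)
  lvl1: tbl 0x3A, slot 4 ⇒ 0x3E007 (P1/RW1/US1/PS0)
  lvl2: tbl 0x3E, slot 19 ⇒ 0x41007 (P1/RW1/US1/PS0)
  → PA=0x41DA4  (3 entries read)
#4 VA=0x261E5C7 (r,kernel):
  lvl0: tbl 0x25, slot 0 ⇒ 0x43007 (P1/RW1/US1/PS0)
  lvl1: tbl 0x43, slot 19 ⇒ 0x45007 (P1/RW1/US1/PS0)
  lvl2: tbl 0x45, slot 30 ⇒ 0x49007 (P1/RW1/US1/PS0)
  → PA=0x495C7  (3 entries read)
#5 VA=0x302803191 (w,kernel):
  lvl0: tbl 0x25, slot 12 ⇒ 0x4D007 (P1/RW1/US1/PS0)
  lvl1: tbl 0x4D, slot 20 ⇒ 0x51007 (P1/RW1/US1/PS0)
  lvl2: tbl 0x51, slot 3 ⇒ 0x52007 (P1/RW1/US1/PS0)
  → PA=0x52191  (3 entries read)
#6 VA=0x141A00AEC (w,user):
  lvl0: tbl 0x25, slot 5 ⇒ 0x56007 (P1/RW1/US1/PS0)
  lvl1: tbl 0x56, slot 13 ⇒ 0x59007 (P1/RW1/US1/PS0)
  lvl2: tbl 0x59, slot 0 ⇒ 0x71002 (P0/RW1/US0/PS0)
  ✗ PAGE_NOT_PRESENT  [3 reads]
#7 VA=0x580A043BD (r,user):
  lvl0: tbl 0x25, slot 22 ⇒ 0x5A007 (P1/RW1/US1/PS0)
  lvl1: tbl 0x5A, slot 5 ⇒ 0x5B007 (P1/RW1/US1/PS0)
  lvl2: tbl 0x5B, slot 4 ⇒ 0x5C007 (P1/RW1/US1/PS0)
  → PA=0x5C3BD  (3 entries read)

Access #5 PA: 0x52191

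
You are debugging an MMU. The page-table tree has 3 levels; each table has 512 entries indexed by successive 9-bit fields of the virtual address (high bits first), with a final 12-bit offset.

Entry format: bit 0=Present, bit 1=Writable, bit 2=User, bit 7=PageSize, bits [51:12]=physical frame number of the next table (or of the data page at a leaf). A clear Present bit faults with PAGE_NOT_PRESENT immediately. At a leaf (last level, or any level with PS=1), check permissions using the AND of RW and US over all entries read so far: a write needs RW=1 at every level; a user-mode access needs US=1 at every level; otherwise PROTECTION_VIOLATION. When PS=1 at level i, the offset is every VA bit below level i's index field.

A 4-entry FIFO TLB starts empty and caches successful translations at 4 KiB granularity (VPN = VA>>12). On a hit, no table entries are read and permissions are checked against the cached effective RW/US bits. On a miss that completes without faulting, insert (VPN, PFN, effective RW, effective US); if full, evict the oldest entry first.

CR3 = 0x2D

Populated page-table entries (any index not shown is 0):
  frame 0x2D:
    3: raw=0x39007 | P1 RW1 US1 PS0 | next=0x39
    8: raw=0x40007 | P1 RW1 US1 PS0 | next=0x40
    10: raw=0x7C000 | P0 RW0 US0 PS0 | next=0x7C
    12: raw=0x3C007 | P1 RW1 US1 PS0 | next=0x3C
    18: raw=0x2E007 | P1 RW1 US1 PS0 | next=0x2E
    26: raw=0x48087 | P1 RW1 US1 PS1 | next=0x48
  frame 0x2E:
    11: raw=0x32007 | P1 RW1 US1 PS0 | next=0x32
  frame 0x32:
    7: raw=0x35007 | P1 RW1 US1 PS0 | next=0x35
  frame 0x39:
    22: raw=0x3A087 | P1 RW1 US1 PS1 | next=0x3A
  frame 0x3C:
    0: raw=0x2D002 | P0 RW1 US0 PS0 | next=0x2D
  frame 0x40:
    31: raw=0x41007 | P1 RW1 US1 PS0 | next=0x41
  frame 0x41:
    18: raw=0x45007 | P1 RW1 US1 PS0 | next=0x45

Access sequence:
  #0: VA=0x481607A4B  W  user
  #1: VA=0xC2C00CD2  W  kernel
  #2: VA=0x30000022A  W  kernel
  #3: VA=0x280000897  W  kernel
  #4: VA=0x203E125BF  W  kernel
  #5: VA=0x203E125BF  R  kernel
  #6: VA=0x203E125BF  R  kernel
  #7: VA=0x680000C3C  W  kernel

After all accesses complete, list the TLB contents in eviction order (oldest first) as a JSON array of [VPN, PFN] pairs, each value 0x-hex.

Trace:
#0 VA=0x481607A4B (w,user):
  L0: frame=0x2D idx=18 entry=0x2E007 [P=1 RW=1 US=1 PS=0]
  L1: frame=0x2E idx=11 entry=0x32007 [P=1 RW=1 US=1 PS=0]
  L2: frame=0x32 idx=7 entry=0x35007 [P=1 RW=1 US=1 PS=0]
  ✓ 0x35A4B  — 3 lookups
#1 VA=0xC2C00CD2 (w,kernel):
  L0: frame=0x2D idx=3 entry=0x39007 [P=1 RW=1 US=1 PS=0]
  L1: frame=0x39 idx=22 entry=0x3A087 [P=1 RW=1 US=1 PS=1]
  ✓ 0x3ACD2 (huge @L1)  — 2 lookups
#2 VA=0x30000022A (w,kernel):
  L0: frame=0x2D idx=12 entry=0x3C007 [P=1 RW=1 US=1 PS=0]
  L1: frame=0x3C idx=0 entry=0x2D002 [P=0 RW=1 US=0 PS=0]
  ✗ PAGE_NOT_PRESENT  [2 reads]
#3 VA=0x280000897 (w,kernel):
  L0: frame=0x2D idx=10 entry=0x7C000 [P=0 RW=0 US=0 PS=0]
  ✗ PAGE_NOT_PRESENT  [1 reads]
#4 VA=0x203E125BF (w,kernel):
  L0: frame=0x2D idx=8 entry=0x40007 [P=1 RW=1 US=1 PS=0]
  L1: frame=0x40 idx=31 entry=0x41007 [P=1 RW=1 US=1 PS=0]
  L2: frame=0x41 idx=18 entry=0x45007 [P=1 RW=1 US=1 PS=0]
  ✓ 0x455BF  — 3 lookups
#5 VA=0x203E125BF (r,kernel):
  TLB hit vpn=0x203E12 → PA=0x455BF
#6 VA=0x203E125BF (r,kernel):
  TLB hit vpn=0x203E12 → PA=0x455BF
#7 VA=0x680000C3C (w,kernel):
  L0: frame=0x2D idx=26 entry=0x48087 [P=1 RW=1 US=1 PS=1]
  ✓ 0x48C3C (huge @L0)  — 1 lookups

TLB: [["0x481607", "0x35"], ["0xC2C00", "0x3A"], ["0x203E12", "0x45"], ["0x680000", "0x48"]]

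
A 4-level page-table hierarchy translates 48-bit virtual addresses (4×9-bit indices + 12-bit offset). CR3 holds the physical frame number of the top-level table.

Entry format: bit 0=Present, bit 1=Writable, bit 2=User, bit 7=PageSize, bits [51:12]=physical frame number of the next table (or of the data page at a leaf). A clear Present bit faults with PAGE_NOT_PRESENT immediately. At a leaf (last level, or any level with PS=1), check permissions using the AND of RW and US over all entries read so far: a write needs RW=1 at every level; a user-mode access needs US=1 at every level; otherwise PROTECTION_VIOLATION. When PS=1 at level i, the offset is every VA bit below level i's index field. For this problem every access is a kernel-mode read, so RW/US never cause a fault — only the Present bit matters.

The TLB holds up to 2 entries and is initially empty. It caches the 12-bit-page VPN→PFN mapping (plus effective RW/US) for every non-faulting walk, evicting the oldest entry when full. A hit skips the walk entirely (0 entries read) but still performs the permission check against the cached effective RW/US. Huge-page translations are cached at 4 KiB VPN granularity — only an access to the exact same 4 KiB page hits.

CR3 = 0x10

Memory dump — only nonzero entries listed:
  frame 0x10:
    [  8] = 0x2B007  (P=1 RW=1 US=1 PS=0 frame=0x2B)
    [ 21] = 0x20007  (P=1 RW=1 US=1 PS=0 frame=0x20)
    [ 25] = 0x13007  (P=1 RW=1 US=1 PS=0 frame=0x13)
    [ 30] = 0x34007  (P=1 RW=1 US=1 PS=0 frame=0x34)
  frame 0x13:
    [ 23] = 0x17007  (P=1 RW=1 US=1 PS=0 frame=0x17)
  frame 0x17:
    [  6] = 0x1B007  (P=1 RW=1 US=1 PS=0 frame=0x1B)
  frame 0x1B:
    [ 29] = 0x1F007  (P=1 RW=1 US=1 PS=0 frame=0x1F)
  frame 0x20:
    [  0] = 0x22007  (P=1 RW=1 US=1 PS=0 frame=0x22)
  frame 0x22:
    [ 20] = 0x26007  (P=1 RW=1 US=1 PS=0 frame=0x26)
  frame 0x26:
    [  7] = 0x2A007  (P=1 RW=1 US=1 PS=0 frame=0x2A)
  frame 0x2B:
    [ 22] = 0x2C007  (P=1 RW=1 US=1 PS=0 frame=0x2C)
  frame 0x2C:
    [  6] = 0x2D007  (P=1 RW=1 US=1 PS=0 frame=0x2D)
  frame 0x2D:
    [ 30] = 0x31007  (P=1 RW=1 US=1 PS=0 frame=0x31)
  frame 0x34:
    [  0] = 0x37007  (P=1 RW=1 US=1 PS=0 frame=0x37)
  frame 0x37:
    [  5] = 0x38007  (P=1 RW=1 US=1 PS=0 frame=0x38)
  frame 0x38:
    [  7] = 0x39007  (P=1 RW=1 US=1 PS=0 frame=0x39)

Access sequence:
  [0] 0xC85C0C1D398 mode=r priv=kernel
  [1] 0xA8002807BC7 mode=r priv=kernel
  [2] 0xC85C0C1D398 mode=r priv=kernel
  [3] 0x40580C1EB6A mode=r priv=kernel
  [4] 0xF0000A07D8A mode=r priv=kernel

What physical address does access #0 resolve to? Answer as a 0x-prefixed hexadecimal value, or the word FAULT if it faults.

Trace:
#0 VA=0xC85C0C1D398 (r,kernel):
  L0 @0x10[25] → 0x13007  P=1,RW=1,US=1,PS=0
  L1 @0x13[23] → 0x17007  P=1,RW=1,US=1,PS=0
  L2 @0x17[6] → 0x1B007  P=1,RW=1,US=1,PS=0
  L3 @0x1B[29] → 0x1F007  P=1,RW=1,US=1,PS=0
  → PA=0x1F398  (4 entries read)
#1 VA=0xA8002807BC7 (r,kernel):
  L0 @0x10[21] → 0x20007  P=1,RW=1,US=1,PS=0
  L1 @0x20[0] → 0x22007  P=1,RW=1,US=1,PS=0
  L2 @0x22[20] → 0x26007  P=1,RW=1,US=1,PS=0
  L3 @0x26[7] → 0x2A007  P=1,RW=1,US=1,PS=0
  → PA=0x2ABC7  (4 entries read)
#2 VA=0xC85C0C1D398 (r,kernel):
  TLB hit vpn=0xC85C0C1D → PA=0x1F398
#3 VA=0x40580C1EB6A (r,kernel):
  L0 @0x10[8] → 0x2B007  P=1,RW=1,US=1,PS=0
  L1 @0x2B[22] → 0x2C007  P=1,RW=1,US=1,PS=0
  L2 @0x2C[6] → 0x2D007  P=1,RW=1,US=1,PS=0
  L3 @0x2D[30] → 0x31007  P=1,RW=1,US=1,PS=0
  → PA=0x31B6A  (4 entries read)
#4 VA=0xF0000A07D8A (r,kernel):
  L0 @0x10[30] → 0x34007  P=1,RW=1,US=1,PS=0
  L1 @0x34[0] → 0x37007  P=1,RW=1,US=1,PS=0
  L2 @0x37[5] → 0x38007  P=1,RW=1,US=1,PS=0
  L3 @0x38[7] → 0x39007  P=1,RW=1,US=1,PS=0
  → PA=0x39D8A  (4 entries read)

Access #0 PA: 0x1F398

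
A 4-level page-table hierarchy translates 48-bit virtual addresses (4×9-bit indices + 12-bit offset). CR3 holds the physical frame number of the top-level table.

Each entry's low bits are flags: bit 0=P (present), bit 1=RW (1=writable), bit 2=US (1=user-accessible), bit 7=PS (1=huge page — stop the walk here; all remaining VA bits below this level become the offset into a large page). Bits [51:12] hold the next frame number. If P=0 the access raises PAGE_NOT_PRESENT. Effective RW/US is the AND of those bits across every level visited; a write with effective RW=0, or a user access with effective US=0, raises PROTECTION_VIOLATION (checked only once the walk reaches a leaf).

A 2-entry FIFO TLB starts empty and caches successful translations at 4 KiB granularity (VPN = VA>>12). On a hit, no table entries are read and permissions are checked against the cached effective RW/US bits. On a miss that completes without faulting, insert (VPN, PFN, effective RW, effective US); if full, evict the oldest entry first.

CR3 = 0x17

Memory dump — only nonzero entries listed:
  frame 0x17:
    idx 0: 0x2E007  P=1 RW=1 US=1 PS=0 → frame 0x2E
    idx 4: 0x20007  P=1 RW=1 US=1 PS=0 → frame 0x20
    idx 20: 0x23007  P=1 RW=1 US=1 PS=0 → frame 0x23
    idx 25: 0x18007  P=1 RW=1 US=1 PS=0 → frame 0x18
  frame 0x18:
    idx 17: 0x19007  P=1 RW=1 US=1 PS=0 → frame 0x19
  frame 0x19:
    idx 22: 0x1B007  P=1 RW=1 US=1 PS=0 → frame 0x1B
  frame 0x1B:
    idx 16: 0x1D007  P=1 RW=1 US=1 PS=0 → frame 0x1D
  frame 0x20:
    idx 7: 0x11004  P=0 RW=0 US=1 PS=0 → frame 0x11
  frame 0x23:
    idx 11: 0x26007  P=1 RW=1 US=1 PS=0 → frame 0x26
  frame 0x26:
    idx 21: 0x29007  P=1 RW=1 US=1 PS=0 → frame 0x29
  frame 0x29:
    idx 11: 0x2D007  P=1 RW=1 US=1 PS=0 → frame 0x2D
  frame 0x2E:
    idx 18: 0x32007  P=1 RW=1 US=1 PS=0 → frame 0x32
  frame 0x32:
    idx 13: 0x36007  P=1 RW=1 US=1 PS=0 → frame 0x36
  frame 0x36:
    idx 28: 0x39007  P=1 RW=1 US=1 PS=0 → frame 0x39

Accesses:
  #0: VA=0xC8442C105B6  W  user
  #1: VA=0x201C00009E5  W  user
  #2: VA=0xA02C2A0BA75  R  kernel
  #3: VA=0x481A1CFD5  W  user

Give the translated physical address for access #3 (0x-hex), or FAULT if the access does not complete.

Walk each access:
#0 VA=0xC8442C105B6 (w,user):
  lvl0: tbl 0x17, slot 25 ⇒ 0x18007 (P1/RW1/US1/PS0)
  lvl1: tbl 0x18, slot 17 ⇒ 0x19007 (P1/RW1/US1/PS0)
  lvl2: tbl 0x19, slot 22 ⇒ 0x1B007 (P1/RW1/US1/PS0)
  lvl3: tbl 0x1B, slot 16 ⇒ 0x1D007 (P1/RW1/US1/PS0)
  ✓ 0x1D5B6  — 4 lookups
#1 VA=0x201C00009E5 (w,user):
  lvl0: tbl 0x17, slot 4 ⇒ 0x20007 (P1/RW1/US1/PS0)
  lvl1: tbl 0x20, slot 7 ⇒ 0x11004 (P0/RW0/US1/PS0)
  ✗ PAGE_NOT_PRESENT  [2 reads]
#2 VA=0xA02C2A0BA75 (r,kernel):
  lvl0: tbl 0x17, slot 20 ⇒ 0x23007 (P1/RW1/US1/PS0)
  lvl1: tbl 0x23, slot 11 ⇒ 0x26007 (P1/RW1/US1/PS0)
  lvl2: tbl 0x26, slot 21 ⇒ 0x29007 (P1/RW1/US1/PS0)
  lvl3: tbl 0x29, slot 11 ⇒ 0x2D007 (P1/RW1/US1/PS0)
  ✓ 0x2DA75  — 4 lookups
#3 VA=0x481A1CFD5 (w,user):
  lvl0: tbl 0x17, slot 0 ⇒ 0x2E007 (P1/RW1/US1/PS0)
  lvl1: tbl 0x2E, slot 18 ⇒ 0x32007 (P1/RW1/US1/PS0)
  lvl2: tbl 0x32, slot 13 ⇒ 0x36007 (P1/RW1/US1/PS0)
  lvl3: tbl 0x36, slot 28 ⇒ 0x39007 (P1/RW1/US1/PS0)
  ✓ 0x39FD5  — 4 lookups

Access #3 PA: 0x39FD5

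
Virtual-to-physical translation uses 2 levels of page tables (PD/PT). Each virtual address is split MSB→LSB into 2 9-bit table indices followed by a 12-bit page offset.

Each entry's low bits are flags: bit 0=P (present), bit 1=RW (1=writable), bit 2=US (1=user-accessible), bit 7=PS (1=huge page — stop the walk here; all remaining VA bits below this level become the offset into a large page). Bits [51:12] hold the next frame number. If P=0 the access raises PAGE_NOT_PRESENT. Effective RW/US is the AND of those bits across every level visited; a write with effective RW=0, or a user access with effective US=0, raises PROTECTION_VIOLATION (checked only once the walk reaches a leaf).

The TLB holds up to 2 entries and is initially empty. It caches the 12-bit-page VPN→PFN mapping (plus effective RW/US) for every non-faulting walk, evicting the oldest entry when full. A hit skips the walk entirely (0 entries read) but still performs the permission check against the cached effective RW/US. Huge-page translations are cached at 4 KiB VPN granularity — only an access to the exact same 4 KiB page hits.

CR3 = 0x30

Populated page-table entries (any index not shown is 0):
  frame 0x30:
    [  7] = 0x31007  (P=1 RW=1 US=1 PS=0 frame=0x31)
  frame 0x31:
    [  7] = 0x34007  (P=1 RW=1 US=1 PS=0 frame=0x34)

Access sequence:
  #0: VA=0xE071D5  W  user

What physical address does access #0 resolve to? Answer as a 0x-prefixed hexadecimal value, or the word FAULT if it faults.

Per-access translation:
#0 VA=0xE071D5 (w,user):
  [0] read 0x30 idx=7: raw=0x31007 flags P=1 W=1 U=1 S=0
  [1] read 0x31 idx=7: raw=0x34007 flags P=1 W=1 U=1 S=0
  ✓ 0x341D5  — 2 lookups

Access #0 PA: 0x341D5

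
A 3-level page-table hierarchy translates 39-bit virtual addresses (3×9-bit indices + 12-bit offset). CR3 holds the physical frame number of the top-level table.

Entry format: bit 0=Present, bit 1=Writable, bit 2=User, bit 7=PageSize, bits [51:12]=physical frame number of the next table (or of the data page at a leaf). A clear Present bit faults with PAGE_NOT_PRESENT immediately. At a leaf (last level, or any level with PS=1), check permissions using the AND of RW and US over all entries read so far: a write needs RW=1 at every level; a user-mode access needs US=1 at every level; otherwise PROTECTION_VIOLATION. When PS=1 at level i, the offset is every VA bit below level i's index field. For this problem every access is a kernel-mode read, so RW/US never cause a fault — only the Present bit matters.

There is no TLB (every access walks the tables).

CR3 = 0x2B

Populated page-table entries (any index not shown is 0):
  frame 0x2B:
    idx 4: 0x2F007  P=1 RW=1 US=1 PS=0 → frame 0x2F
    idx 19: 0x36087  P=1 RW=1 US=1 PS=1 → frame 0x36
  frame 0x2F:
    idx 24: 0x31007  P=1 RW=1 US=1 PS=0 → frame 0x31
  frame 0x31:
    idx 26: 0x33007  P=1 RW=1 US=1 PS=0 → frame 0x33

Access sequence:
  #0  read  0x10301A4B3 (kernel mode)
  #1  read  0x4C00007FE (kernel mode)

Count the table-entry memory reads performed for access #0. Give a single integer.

Walk each access:
#0 VA=0x10301A4B3 (r,kernel):
  L0: frame=0x2B idx=4 entry=0x2F007 [P=1 RW=1 US=1 PS=0]
  L1: frame=0x2F idx=24 entry=0x31007 [P=1 RW=1 US=1 PS=0]
  L2: frame=0x31 idx=26 entry=0x33007 [P=1 RW=1 US=1 PS=0]
  ✓ 0x334B3  — 3 lookups
#1 VA=0x4C00007FE (r,kernel):
  L0: frame=0x2B idx=19 entry=0x36087 [P=1 RW=1 US=1 PS=1]
  ✓ 0x367FE (huge @L0)  — 1 lookups

Entries read for #0: 3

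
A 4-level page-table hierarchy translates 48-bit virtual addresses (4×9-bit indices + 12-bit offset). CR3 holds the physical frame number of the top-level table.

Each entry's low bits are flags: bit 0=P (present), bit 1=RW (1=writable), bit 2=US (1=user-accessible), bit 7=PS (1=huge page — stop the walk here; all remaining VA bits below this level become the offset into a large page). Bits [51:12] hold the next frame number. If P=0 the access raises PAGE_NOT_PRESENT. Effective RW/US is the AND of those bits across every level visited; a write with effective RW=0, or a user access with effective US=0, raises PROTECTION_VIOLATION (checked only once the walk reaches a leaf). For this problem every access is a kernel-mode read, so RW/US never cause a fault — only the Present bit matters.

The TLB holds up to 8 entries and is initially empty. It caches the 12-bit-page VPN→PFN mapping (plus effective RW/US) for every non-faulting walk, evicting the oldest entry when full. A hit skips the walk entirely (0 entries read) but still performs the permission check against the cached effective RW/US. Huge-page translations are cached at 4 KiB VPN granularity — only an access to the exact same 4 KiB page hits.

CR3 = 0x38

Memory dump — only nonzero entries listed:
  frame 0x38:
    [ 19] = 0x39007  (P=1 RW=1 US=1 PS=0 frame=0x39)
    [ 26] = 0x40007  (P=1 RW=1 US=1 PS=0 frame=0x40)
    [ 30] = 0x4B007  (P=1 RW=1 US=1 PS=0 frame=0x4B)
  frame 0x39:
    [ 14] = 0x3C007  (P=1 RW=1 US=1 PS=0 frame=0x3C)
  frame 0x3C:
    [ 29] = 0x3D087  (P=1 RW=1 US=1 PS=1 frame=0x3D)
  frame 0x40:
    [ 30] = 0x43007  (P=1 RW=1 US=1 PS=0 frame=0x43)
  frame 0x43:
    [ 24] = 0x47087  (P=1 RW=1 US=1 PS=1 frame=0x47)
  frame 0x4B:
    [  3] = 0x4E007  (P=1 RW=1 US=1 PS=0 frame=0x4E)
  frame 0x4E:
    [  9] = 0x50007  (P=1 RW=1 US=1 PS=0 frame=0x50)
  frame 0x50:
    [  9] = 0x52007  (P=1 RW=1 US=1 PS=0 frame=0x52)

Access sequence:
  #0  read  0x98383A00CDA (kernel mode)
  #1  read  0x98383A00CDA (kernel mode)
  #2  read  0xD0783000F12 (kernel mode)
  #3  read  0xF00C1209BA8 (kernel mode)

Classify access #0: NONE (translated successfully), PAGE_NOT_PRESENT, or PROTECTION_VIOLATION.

Walk each access:
#0 VA=0x98383A00CDA (r,kernel):
  [0] read 0x38 idx=19: raw=0x39007 flags P=1 W=1 U=1 S=0
  [1] read 0x39 idx=14: raw=0x3C007 flags P=1 W=1 U=1 S=0
  [2] read 0x3C idx=29: raw=0x3D087 flags P=1 W=1 U=1 S=1
  ⇒ phys 0x3DCDA (huge @L2)  [3 reads]
#1 VA=0x98383A00CDA (r,kernel):
  TLB hit vpn=0x98383A00 → PA=0x3DCDA
#2 VA=0xD0783000F12 (r,kernel):
  [0] read 0x38 idx=26: raw=0x40007 flags P=1 W=1 U=1 S=0
  [1] read 0x40 idx=30: raw=0x43007 flags P=1 W=1 U=1 S=0
  [2] read 0x43 idx=24: raw=0x47087 flags P=1 W=1 U=1 S=1
  ⇒ phys 0x47F12 (huge @L2)  [3 reads]
#3 VA=0xF00C1209BA8 (r,kernel):
  [0] read 0x38 idx=30: raw=0x4B007 flags P=1 W=1 U=1 S=0
  [1] read 0x4B idx=3: raw=0x4E007 flags P=1 W=1 U=1 S=0
  [2] read 0x4E idx=9: raw=0x50007 flags P=1 W=1 U=1 S=0
  [3] read 0x50 idx=9: raw=0x52007 flags P=1 W=1 U=1 S=0
  ⇒ phys 0x52BA8  [4 reads]

Access #0 fault: NONE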